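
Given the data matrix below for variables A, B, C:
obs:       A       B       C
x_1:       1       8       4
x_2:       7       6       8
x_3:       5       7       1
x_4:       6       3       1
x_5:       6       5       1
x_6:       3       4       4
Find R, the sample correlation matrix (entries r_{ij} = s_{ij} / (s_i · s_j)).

Step 1 — column means:
  mean(A) = (1 + 7 + 5 + 6 + 6 + 3) / 6 = 28/6 = 4.6667
  mean(B) = (8 + 6 + 7 + 3 + 5 + 4) / 6 = 33/6 = 5.5
  mean(C) = (4 + 8 + 1 + 1 + 1 + 4) / 6 = 19/6 = 3.1667

Step 2 — sample variances and covariances s[i,j] = (1/(n-1)) · Σ_k (x_{k,i} - mean_i) · (x_{k,j} - mean_j), with n-1 = 5:
  s[A,A] = ((-3.6667)·(-3.6667) + (2.3333)·(2.3333) + (0.3333)·(0.3333) + (1.3333)·(1.3333) + (1.3333)·(1.3333) + (-1.6667)·(-1.6667)) / 5 = 25.3333/5 = 5.0667
  s[A,B] = ((-3.6667)·(2.5) + (2.3333)·(0.5) + (0.3333)·(1.5) + (1.3333)·(-2.5) + (1.3333)·(-0.5) + (-1.6667)·(-1.5)) / 5 = -9/5 = -1.8
  s[A,C] = ((-3.6667)·(0.8333) + (2.3333)·(4.8333) + (0.3333)·(-2.1667) + (1.3333)·(-2.1667) + (1.3333)·(-2.1667) + (-1.6667)·(0.8333)) / 5 = 0.3333/5 = 0.0667
  s[B,B] = ((2.5)·(2.5) + (0.5)·(0.5) + (1.5)·(1.5) + (-2.5)·(-2.5) + (-0.5)·(-0.5) + (-1.5)·(-1.5)) / 5 = 17.5/5 = 3.5
  s[B,C] = ((2.5)·(0.8333) + (0.5)·(4.8333) + (1.5)·(-2.1667) + (-2.5)·(-2.1667) + (-0.5)·(-2.1667) + (-1.5)·(0.8333)) / 5 = 6.5/5 = 1.3
  s[C,C] = ((0.8333)·(0.8333) + (4.8333)·(4.8333) + (-2.1667)·(-2.1667) + (-2.1667)·(-2.1667) + (-2.1667)·(-2.1667) + (0.8333)·(0.8333)) / 5 = 38.8333/5 = 7.7667
  Sample standard deviations s_i = √(s[i,i]):
  s(A) = √(5.0667) = 2.2509
  s(B) = √(3.5) = 1.8708
  s(C) = √(7.7667) = 2.7869

Step 3 — r_{ij} = s_{ij} / (s_i · s_j):
  r[A,A] = 1 (diagonal).
  r[A,B] = -1.8 / (2.2509 · 1.8708) = -1.8 / 4.2111 = -0.4274
  r[A,C] = 0.0667 / (2.2509 · 2.7869) = 0.0667 / 6.273 = 0.0106
  r[B,B] = 1 (diagonal).
  r[B,C] = 1.3 / (1.8708 · 2.7869) = 1.3 / 5.2138 = 0.2493
  r[C,C] = 1 (diagonal).

R is symmetric with unit diagonal. Assembling:

R = [[1, -0.4274, 0.0106],
 [-0.4274, 1, 0.2493],
 [0.0106, 0.2493, 1]]


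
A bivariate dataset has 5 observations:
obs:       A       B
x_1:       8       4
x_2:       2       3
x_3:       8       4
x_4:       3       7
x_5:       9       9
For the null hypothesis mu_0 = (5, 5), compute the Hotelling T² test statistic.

Step 1 — sample mean vector:
  mean(A) = (8 + 2 + 8 + 3 + 9) / 5 = 30/5 = 6
  mean(B) = (4 + 3 + 4 + 7 + 9) / 5 = 27/5 = 5.4
  x̄ = (6, 5.4),  deviation x̄ - mu_0 = (6, 5.4) - (5, 5) = (1, 0.4).

Step 2 — sample covariance matrix, S[i,j] = (1/(n-1)) · Σ_k (x_{k,i} - mean_i) · (x_{k,j} - mean_j), divisor n-1 = 4:
  S[A,A] = ((2)·(2) + (-4)·(-4) + (2)·(2) + (-3)·(-3) + (3)·(3)) / 4 = 42/4 = 10.5
  S[A,B] = ((2)·(-1.4) + (-4)·(-2.4) + (2)·(-1.4) + (-3)·(1.6) + (3)·(3.6)) / 4 = 10/4 = 2.5
  S[B,B] = ((-1.4)·(-1.4) + (-2.4)·(-2.4) + (-1.4)·(-1.4) + (1.6)·(1.6) + (3.6)·(3.6)) / 4 = 25.2/4 = 6.3
  S = [[10.5, 2.5],
 [2.5, 6.3]].

Step 3 — invert S. det(S) = 10.5·6.3 - (2.5)² = 59.9.
  S^{-1} = (1/det) · [[d, -b], [-b, a]] = [[0.1052, -0.0417],
 [-0.0417, 0.1753]].

Step 4 — quadratic form (x̄ - mu_0)^T · S^{-1} · (x̄ - mu_0):
  S^{-1} · (x̄ - mu_0) = (0.0885, 0.0284),
  (x̄ - mu_0)^T · [...] = (1)·(0.0885) + (0.4)·(0.0284) = 0.0998.

Step 5 — scale by n: T² = 5 · 0.0998 = 0.4992.

T² ≈ 0.4992


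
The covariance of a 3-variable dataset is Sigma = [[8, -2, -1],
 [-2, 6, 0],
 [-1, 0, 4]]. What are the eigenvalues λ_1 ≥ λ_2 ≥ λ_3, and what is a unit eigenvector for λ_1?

Step 1 — characteristic polynomial p(λ) = det(λI - Sigma) = λ³ - tr·λ² + c_1·λ - det, where tr = trace, c_1 = sum of the principal 2×2 minors, det = det(Sigma):
  tr = 8 + 6 + 4 = 18,
  c_1 = (8·6 - (-2)²) + (8·4 - (-1)²) + (6·4 - (0)²) = 44 + 31 + 24 = 99,
  det = 8·(6·4 - (0)²) - (-2)·((-2)·4 - (0)·(-1)) + (-1)·((-2)·(0) - 6·(-1)) = 8·(24) - (-2)·(-8) + (-1)·(6) = 170.
  So p(λ) = λ³ - 18λ² + 99λ - 170.
Step 2 — look for an integer root (rational root theorem: any rational root is an integer divisor of 170). Testing λ = 5:
  p(5) = 125 - 450 + 495 - 170 = 0  ✓
  Dividing out (λ - 5): p(λ) = (λ - 5)(λ² - 13λ + 34).
Step 3 — remaining eigenvalues from the quadratic λ² - 13λ + 34 = 0:
  Δ = 13² - 4·34 = 169 - 136 = 33,  λ = (13 ± √33)/2 = (13 ± 5.7446)/2 ≈ 9.3723 or 3.6277.
  Sorted: λ_1 = 9.3723,  λ_2 = 5,  λ_3 = 3.6277  (check: sum = 18 = tr ✓).

Step 4 — unit eigenvector for λ_1 ≈ 9.3723: v spans the null space of (Sigma - λ_1 I), whose rows are
  r_1 = (-1.3723, -2, -1),  r_2 = (-2, -3.3723, 0),  r_3 = (-1, 0, -5.3723).
  v is orthogonal to every row, so take v ∝ r_1 × r_2 = ((-2)·(0) - (-1)·(-3.3723), (-1)·(-2) - (-1.3723)·(0), (-1.3723)·(-3.3723) - (-2)·(-2)) ≈ (-3.3723, 2, 0.6277).
  Rescale (multiply by -1 so the first nonzero entry is positive): u = (3.3723, -2, -0.6277).
  ||u|| = √((3.3723)² + (-2)² + (-0.6277)²) = √(15.7663) ≈ 3.9707,  v_1 = u/||u|| ≈ (0.8493, -0.5037, -0.1581) (||v_1|| = 1).

λ_1 = 9.3723,  λ_2 = 5,  λ_3 = 3.6277;  v_1 ≈ (0.8493, -0.5037, -0.1581)


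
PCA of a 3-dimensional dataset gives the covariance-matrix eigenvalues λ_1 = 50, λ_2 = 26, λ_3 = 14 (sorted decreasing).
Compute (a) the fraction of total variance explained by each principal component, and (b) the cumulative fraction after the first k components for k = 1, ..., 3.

Step 1 — total variance = trace(Sigma) = Σ λ_i = 50 + 26 + 14 = 90.

Step 2 — fraction explained by component i = λ_i / Σ λ:
  PC1: 50/90 = 0.5556
  PC2: 26/90 = 0.2889
  PC3: 14/90 = 0.1556

Step 3 — cumulative fraction after k components = (λ_1 + ... + λ_k) / Σ λ:
  k = 1: 50/90 = 0.5556
  k = 2: (50 + 26)/90 = 76/90 = 0.8444
  k = 3: (50 + 26 + 14)/90 = 90/90 = 1

Summary (fraction, with percent):

explained: PC1 0.5556 (55.56%), PC2 0.2889 (28.89%), PC3 0.1556 (15.56%);  cumulative: 0.5556, 0.8444, 1


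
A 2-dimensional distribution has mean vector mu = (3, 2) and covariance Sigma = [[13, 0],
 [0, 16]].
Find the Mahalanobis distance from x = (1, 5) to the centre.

Step 1 — centre the observation: (x - mu) = (-2, 3).

Step 2 — invert Sigma. det(Sigma) = 13·16 - (0)² = 208.
  Sigma^{-1} = (1/det) · [[d, -b], [-b, a]] = [[0.0769, 0],
 [0, 0.0625]].

Step 3 — form the quadratic (x - mu)^T · Sigma^{-1} · (x - mu):
  Sigma^{-1} · (x - mu) = (-0.1538, 0.1875).
  (x - mu)^T · [Sigma^{-1} · (x - mu)] = (-2)·(-0.1538) + (3)·(0.1875) = 0.8702.

Step 4 — take square root: d = √(0.8702) ≈ 0.9328.

d(x, mu) = √(0.8702) ≈ 0.9328


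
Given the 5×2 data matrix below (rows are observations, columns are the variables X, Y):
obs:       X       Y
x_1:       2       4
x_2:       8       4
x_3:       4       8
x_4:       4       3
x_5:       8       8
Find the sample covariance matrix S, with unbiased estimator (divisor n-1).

Step 1 — column means:
  mean(X) = (2 + 8 + 4 + 4 + 8) / 5 = 26/5 = 5.2
  mean(Y) = (4 + 4 + 8 + 3 + 8) / 5 = 27/5 = 5.4

Step 2 — sample covariance S[i,j] = (1/(n-1)) · Σ_k (x_{k,i} - mean_i) · (x_{k,j} - mean_j), with n-1 = 4.
  S[X,X] = ((-3.2)·(-3.2) + (2.8)·(2.8) + (-1.2)·(-1.2) + (-1.2)·(-1.2) + (2.8)·(2.8)) / 4 = 28.8/4 = 7.2
  S[X,Y] = ((-3.2)·(-1.4) + (2.8)·(-1.4) + (-1.2)·(2.6) + (-1.2)·(-2.4) + (2.8)·(2.6)) / 4 = 7.6/4 = 1.9
  S[Y,Y] = ((-1.4)·(-1.4) + (-1.4)·(-1.4) + (2.6)·(2.6) + (-2.4)·(-2.4) + (2.6)·(2.6)) / 4 = 23.2/4 = 5.8

S is symmetric (S[j,i] = S[i,j]). Assembling:

S = [[7.2, 1.9],
 [1.9, 5.8]]


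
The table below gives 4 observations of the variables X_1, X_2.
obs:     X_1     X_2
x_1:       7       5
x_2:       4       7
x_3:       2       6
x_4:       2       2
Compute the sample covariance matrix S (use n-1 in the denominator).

Step 1 — column means:
  mean(X_1) = (7 + 4 + 2 + 2) / 4 = 15/4 = 3.75
  mean(X_2) = (5 + 7 + 6 + 2) / 4 = 20/4 = 5

Step 2 — sample covariance S[i,j] = (1/(n-1)) · Σ_k (x_{k,i} - mean_i) · (x_{k,j} - mean_j), with n-1 = 3.
  S[X_1,X_1] = ((3.25)·(3.25) + (0.25)·(0.25) + (-1.75)·(-1.75) + (-1.75)·(-1.75)) / 3 = 16.75/3 = 5.5833
  S[X_1,X_2] = ((3.25)·(0) + (0.25)·(2) + (-1.75)·(1) + (-1.75)·(-3)) / 3 = 4/3 = 1.3333
  S[X_2,X_2] = ((0)·(0) + (2)·(2) + (1)·(1) + (-3)·(-3)) / 3 = 14/3 = 4.6667

S is symmetric (S[j,i] = S[i,j]). Assembling:

S = [[5.5833, 1.3333],
 [1.3333, 4.6667]]


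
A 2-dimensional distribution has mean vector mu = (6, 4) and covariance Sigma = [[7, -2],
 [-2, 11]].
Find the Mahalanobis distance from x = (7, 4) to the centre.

Step 1 — centre the observation: (x - mu) = (1, 0).

Step 2 — invert Sigma. det(Sigma) = 7·11 - (-2)² = 73.
  Sigma^{-1} = (1/det) · [[d, -b], [-b, a]] = [[0.1507, 0.0274],
 [0.0274, 0.0959]].

Step 3 — form the quadratic (x - mu)^T · Sigma^{-1} · (x - mu):
  Sigma^{-1} · (x - mu) = (0.1507, 0.0274).
  (x - mu)^T · [Sigma^{-1} · (x - mu)] = (1)·(0.1507) + (0)·(0.0274) = 0.1507.

Step 4 — take square root: d = √(0.1507) ≈ 0.3882.

d(x, mu) = √(0.1507) ≈ 0.3882


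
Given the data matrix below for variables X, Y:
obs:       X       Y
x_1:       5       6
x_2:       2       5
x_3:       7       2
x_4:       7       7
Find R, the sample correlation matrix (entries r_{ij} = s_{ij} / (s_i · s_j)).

Step 1 — column means:
  mean(X) = (5 + 2 + 7 + 7) / 4 = 21/4 = 5.25
  mean(Y) = (6 + 5 + 2 + 7) / 4 = 20/4 = 5

Step 2 — sample variances and covariances s[i,j] = (1/(n-1)) · Σ_k (x_{k,i} - mean_i) · (x_{k,j} - mean_j), with n-1 = 3:
  s[X,X] = ((-0.25)·(-0.25) + (-3.25)·(-3.25) + (1.75)·(1.75) + (1.75)·(1.75)) / 3 = 16.75/3 = 5.5833
  s[X,Y] = ((-0.25)·(1) + (-3.25)·(0) + (1.75)·(-3) + (1.75)·(2)) / 3 = -2/3 = -0.6667
  s[Y,Y] = ((1)·(1) + (0)·(0) + (-3)·(-3) + (2)·(2)) / 3 = 14/3 = 4.6667
  Sample standard deviations s_i = √(s[i,i]):
  s(X) = √(5.5833) = 2.3629
  s(Y) = √(4.6667) = 2.1602

Step 3 — r_{ij} = s_{ij} / (s_i · s_j):
  r[X,X] = 1 (diagonal).
  r[X,Y] = -0.6667 / (2.3629 · 2.1602) = -0.6667 / 5.1045 = -0.1306
  r[Y,Y] = 1 (diagonal).

R is symmetric with unit diagonal. Assembling:

R = [[1, -0.1306],
 [-0.1306, 1]]


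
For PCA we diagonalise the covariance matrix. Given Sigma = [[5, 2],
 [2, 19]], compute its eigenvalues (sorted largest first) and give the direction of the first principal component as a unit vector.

Step 1 — characteristic polynomial of 2×2 Sigma:
  det(Sigma - λI) = λ² - trace · λ + det = 0.
  trace = 5 + 19 = 24, det = 5·19 - (2)² = 91.
Step 2 — discriminant:
  Δ = trace² - 4·det = 576 - 364 = 212.
Step 3 — eigenvalues:
  λ = (trace ± √Δ)/2 = (24 ± 14.5602)/2,
  λ_1 = 19.2801,  λ_2 = 4.7199.

Step 4 — unit eigenvector for λ_1: solve (Sigma - λ_1 I)v = 0. First row:
  (5 - 19.2801)·v_x + (2)·v_y = 0, i.e. (-14.2801)·v_x + (2)·v_y = 0,
  so v ∝ (b, λ_1 - a) = (2, 14.2801) = u.
  ||u|| = √((2)² + (14.2801)²) = √(207.9215) ≈ 14.4195,
  v_1 = u/||u|| ≈ (0.1387, 0.9903) (||v_1|| = 1).

λ_1 = 19.2801,  λ_2 = 4.7199;  v_1 ≈ (0.1387, 0.9903)


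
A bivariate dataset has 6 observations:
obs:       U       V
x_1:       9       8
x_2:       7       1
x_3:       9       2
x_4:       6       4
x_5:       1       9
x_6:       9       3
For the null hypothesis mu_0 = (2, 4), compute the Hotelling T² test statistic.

Step 1 — sample mean vector:
  mean(U) = (9 + 7 + 9 + 6 + 1 + 9) / 6 = 41/6 = 6.8333
  mean(V) = (8 + 1 + 2 + 4 + 9 + 3) / 6 = 27/6 = 4.5
  x̄ = (6.8333, 4.5),  deviation x̄ - mu_0 = (6.8333, 4.5) - (2, 4) = (4.8333, 0.5).

Step 2 — sample covariance matrix, S[i,j] = (1/(n-1)) · Σ_k (x_{k,i} - mean_i) · (x_{k,j} - mean_j), divisor n-1 = 5:
  S[U,U] = ((2.1667)·(2.1667) + (0.1667)·(0.1667) + (2.1667)·(2.1667) + (-0.8333)·(-0.8333) + (-5.8333)·(-5.8333) + (2.1667)·(2.1667)) / 5 = 48.8333/5 = 9.7667
  S[U,V] = ((2.1667)·(3.5) + (0.1667)·(-3.5) + (2.1667)·(-2.5) + (-0.8333)·(-0.5) + (-5.8333)·(4.5) + (2.1667)·(-1.5)) / 5 = -27.5/5 = -5.5
  S[V,V] = ((3.5)·(3.5) + (-3.5)·(-3.5) + (-2.5)·(-2.5) + (-0.5)·(-0.5) + (4.5)·(4.5) + (-1.5)·(-1.5)) / 5 = 53.5/5 = 10.7
  S = [[9.7667, -5.5],
 [-5.5, 10.7]].

Step 3 — invert S. det(S) = 9.7667·10.7 - (-5.5)² = 74.2533.
  S^{-1} = (1/det) · [[d, -b], [-b, a]] = [[0.1441, 0.0741],
 [0.0741, 0.1315]].

Step 4 — quadratic form (x̄ - mu_0)^T · S^{-1} · (x̄ - mu_0):
  S^{-1} · (x̄ - mu_0) = (0.7335, 0.4238),
  (x̄ - mu_0)^T · [...] = (4.8333)·(0.7335) + (0.5)·(0.4238) = 3.7573.

Step 5 — scale by n: T² = 6 · 3.7573 = 22.5435.

T² ≈ 22.5435


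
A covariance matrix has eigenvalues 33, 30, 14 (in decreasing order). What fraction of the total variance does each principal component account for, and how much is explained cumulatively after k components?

Step 1 — total variance = trace(Sigma) = Σ λ_i = 33 + 30 + 14 = 77.

Step 2 — fraction explained by component i = λ_i / Σ λ:
  PC1: 33/77 = 0.4286
  PC2: 30/77 = 0.3896
  PC3: 14/77 = 0.1818

Step 3 — cumulative fraction after k components = (λ_1 + ... + λ_k) / Σ λ:
  k = 1: 33/77 = 0.4286
  k = 2: (33 + 30)/77 = 63/77 = 0.8182
  k = 3: (33 + 30 + 14)/77 = 77/77 = 1

Summary (fraction, with percent):

explained: PC1 0.4286 (42.86%), PC2 0.3896 (38.96%), PC3 0.1818 (18.18%);  cumulative: 0.4286, 0.8182, 1


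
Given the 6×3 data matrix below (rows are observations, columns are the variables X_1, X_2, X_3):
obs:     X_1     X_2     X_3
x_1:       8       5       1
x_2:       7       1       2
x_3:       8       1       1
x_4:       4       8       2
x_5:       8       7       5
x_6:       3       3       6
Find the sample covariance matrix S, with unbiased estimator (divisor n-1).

Step 1 — column means:
  mean(X_1) = (8 + 7 + 8 + 4 + 8 + 3) / 6 = 38/6 = 6.3333
  mean(X_2) = (5 + 1 + 1 + 8 + 7 + 3) / 6 = 25/6 = 4.1667
  mean(X_3) = (1 + 2 + 1 + 2 + 5 + 6) / 6 = 17/6 = 2.8333

Step 2 — sample covariance S[i,j] = (1/(n-1)) · Σ_k (x_{k,i} - mean_i) · (x_{k,j} - mean_j), with n-1 = 5.
  S[X_1,X_1] = ((1.6667)·(1.6667) + (0.6667)·(0.6667) + (1.6667)·(1.6667) + (-2.3333)·(-2.3333) + (1.6667)·(1.6667) + (-3.3333)·(-3.3333)) / 5 = 25.3333/5 = 5.0667
  S[X_1,X_2] = ((1.6667)·(0.8333) + (0.6667)·(-3.1667) + (1.6667)·(-3.1667) + (-2.3333)·(3.8333) + (1.6667)·(2.8333) + (-3.3333)·(-1.1667)) / 5 = -6.3333/5 = -1.2667
  S[X_1,X_3] = ((1.6667)·(-1.8333) + (0.6667)·(-0.8333) + (1.6667)·(-1.8333) + (-2.3333)·(-0.8333) + (1.6667)·(2.1667) + (-3.3333)·(3.1667)) / 5 = -11.6667/5 = -2.3333
  S[X_2,X_2] = ((0.8333)·(0.8333) + (-3.1667)·(-3.1667) + (-3.1667)·(-3.1667) + (3.8333)·(3.8333) + (2.8333)·(2.8333) + (-1.1667)·(-1.1667)) / 5 = 44.8333/5 = 8.9667
  S[X_2,X_3] = ((0.8333)·(-1.8333) + (-3.1667)·(-0.8333) + (-3.1667)·(-1.8333) + (3.8333)·(-0.8333) + (2.8333)·(2.1667) + (-1.1667)·(3.1667)) / 5 = 6.1667/5 = 1.2333
  S[X_3,X_3] = ((-1.8333)·(-1.8333) + (-0.8333)·(-0.8333) + (-1.8333)·(-1.8333) + (-0.8333)·(-0.8333) + (2.1667)·(2.1667) + (3.1667)·(3.1667)) / 5 = 22.8333/5 = 4.5667

S is symmetric (S[j,i] = S[i,j]). Assembling:

S = [[5.0667, -1.2667, -2.3333],
 [-1.2667, 8.9667, 1.2333],
 [-2.3333, 1.2333, 4.5667]]


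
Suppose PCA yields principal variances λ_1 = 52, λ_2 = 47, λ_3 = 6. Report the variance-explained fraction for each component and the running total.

Step 1 — total variance = trace(Sigma) = Σ λ_i = 52 + 47 + 6 = 105.

Step 2 — fraction explained by component i = λ_i / Σ λ:
  PC1: 52/105 = 0.4952
  PC2: 47/105 = 0.4476
  PC3: 6/105 = 0.0571

Step 3 — cumulative fraction after k components = (λ_1 + ... + λ_k) / Σ λ:
  k = 1: 52/105 = 0.4952
  k = 2: (52 + 47)/105 = 99/105 = 0.9429
  k = 3: (52 + 47 + 6)/105 = 105/105 = 1

Summary (fraction, with percent):

explained: PC1 0.4952 (49.52%), PC2 0.4476 (44.76%), PC3 0.0571 (5.71%);  cumulative: 0.4952, 0.9429, 1


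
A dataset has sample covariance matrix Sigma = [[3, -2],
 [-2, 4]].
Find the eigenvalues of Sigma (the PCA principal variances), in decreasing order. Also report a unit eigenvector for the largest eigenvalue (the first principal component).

Step 1 — characteristic polynomial of 2×2 Sigma:
  det(Sigma - λI) = λ² - trace · λ + det = 0.
  trace = 3 + 4 = 7, det = 3·4 - (-2)² = 8.
Step 2 — discriminant:
  Δ = trace² - 4·det = 49 - 32 = 17.
Step 3 — eigenvalues:
  λ = (trace ± √Δ)/2 = (7 ± 4.1231)/2,
  λ_1 = 5.5616,  λ_2 = 1.4384.

Step 4 — unit eigenvector for λ_1: solve (Sigma - λ_1 I)v = 0. First row:
  (3 - 5.5616)·v_x + (-2)·v_y = 0, i.e. (-2.5616)·v_x + (-2)·v_y = 0,
  so v ∝ (b, λ_1 - a) = (-2, 2.5616); multiply by -1 so the first entry is positive: u = (2, -2.5616).
  ||u|| = √((2)² + (-2.5616)²) = √(10.5616) ≈ 3.2499,
  v_1 = u/||u|| ≈ (0.6154, -0.7882) (||v_1|| = 1).

λ_1 = 5.5616,  λ_2 = 1.4384;  v_1 ≈ (0.6154, -0.7882)


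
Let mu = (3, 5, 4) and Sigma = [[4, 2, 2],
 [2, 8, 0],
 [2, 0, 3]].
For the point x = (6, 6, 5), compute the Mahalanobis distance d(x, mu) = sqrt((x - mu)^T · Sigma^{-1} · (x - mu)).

Step 1 — centre the observation: (x - mu) = (3, 1, 1).

Step 2 — invert Sigma (cofactor / det for 3×3, or solve directly):
  Sigma^{-1} = [[0.4615, -0.1154, -0.3077],
 [-0.1154, 0.1538, 0.0769],
 [-0.3077, 0.0769, 0.5385]].

Step 3 — form the quadratic (x - mu)^T · Sigma^{-1} · (x - mu):
  Sigma^{-1} · (x - mu) = (0.9615, -0.1154, -0.3077).
  (x - mu)^T · [Sigma^{-1} · (x - mu)] = (3)·(0.9615) + (1)·(-0.1154) + (1)·(-0.3077) = 2.4615.

Step 4 — take square root: d = √(2.4615) ≈ 1.5689.

d(x, mu) = √(2.4615) ≈ 1.5689


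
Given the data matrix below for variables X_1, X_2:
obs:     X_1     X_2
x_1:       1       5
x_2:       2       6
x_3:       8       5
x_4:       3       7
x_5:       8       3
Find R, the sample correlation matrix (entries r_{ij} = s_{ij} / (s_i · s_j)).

Step 1 — column means:
  mean(X_1) = (1 + 2 + 8 + 3 + 8) / 5 = 22/5 = 4.4
  mean(X_2) = (5 + 6 + 5 + 7 + 3) / 5 = 26/5 = 5.2

Step 2 — sample variances and covariances s[i,j] = (1/(n-1)) · Σ_k (x_{k,i} - mean_i) · (x_{k,j} - mean_j), with n-1 = 4:
  s[X_1,X_1] = ((-3.4)·(-3.4) + (-2.4)·(-2.4) + (3.6)·(3.6) + (-1.4)·(-1.4) + (3.6)·(3.6)) / 4 = 45.2/4 = 11.3
  s[X_1,X_2] = ((-3.4)·(-0.2) + (-2.4)·(0.8) + (3.6)·(-0.2) + (-1.4)·(1.8) + (3.6)·(-2.2)) / 4 = -12.4/4 = -3.1
  s[X_2,X_2] = ((-0.2)·(-0.2) + (0.8)·(0.8) + (-0.2)·(-0.2) + (1.8)·(1.8) + (-2.2)·(-2.2)) / 4 = 8.8/4 = 2.2
  Sample standard deviations s_i = √(s[i,i]):
  s(X_1) = √(11.3) = 3.3615
  s(X_2) = √(2.2) = 1.4832

Step 3 — r_{ij} = s_{ij} / (s_i · s_j):
  r[X_1,X_1] = 1 (diagonal).
  r[X_1,X_2] = -3.1 / (3.3615 · 1.4832) = -3.1 / 4.986 = -0.6217
  r[X_2,X_2] = 1 (diagonal).

R is symmetric with unit diagonal. Assembling:

R = [[1, -0.6217],
 [-0.6217, 1]]


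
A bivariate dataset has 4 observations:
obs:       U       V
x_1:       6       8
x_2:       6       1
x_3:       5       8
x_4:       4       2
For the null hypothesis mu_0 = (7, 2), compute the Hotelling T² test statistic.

Step 1 — sample mean vector:
  mean(U) = (6 + 6 + 5 + 4) / 4 = 21/4 = 5.25
  mean(V) = (8 + 1 + 8 + 2) / 4 = 19/4 = 4.75
  x̄ = (5.25, 4.75),  deviation x̄ - mu_0 = (5.25, 4.75) - (7, 2) = (-1.75, 2.75).

Step 2 — sample covariance matrix, S[i,j] = (1/(n-1)) · Σ_k (x_{k,i} - mean_i) · (x_{k,j} - mean_j), divisor n-1 = 3:
  S[U,U] = ((0.75)·(0.75) + (0.75)·(0.75) + (-0.25)·(-0.25) + (-1.25)·(-1.25)) / 3 = 2.75/3 = 0.9167
  S[U,V] = ((0.75)·(3.25) + (0.75)·(-3.75) + (-0.25)·(3.25) + (-1.25)·(-2.75)) / 3 = 2.25/3 = 0.75
  S[V,V] = ((3.25)·(3.25) + (-3.75)·(-3.75) + (3.25)·(3.25) + (-2.75)·(-2.75)) / 3 = 42.75/3 = 14.25
  S = [[0.9167, 0.75],
 [0.75, 14.25]].

Step 3 — invert S. det(S) = 0.9167·14.25 - (0.75)² = 12.5.
  S^{-1} = (1/det) · [[d, -b], [-b, a]] = [[1.14, -0.06],
 [-0.06, 0.0733]].

Step 4 — quadratic form (x̄ - mu_0)^T · S^{-1} · (x̄ - mu_0):
  S^{-1} · (x̄ - mu_0) = (-2.16, 0.3067),
  (x̄ - mu_0)^T · [...] = (-1.75)·(-2.16) + (2.75)·(0.3067) = 4.6233.

Step 5 — scale by n: T² = 4 · 4.6233 = 18.4933.

T² ≈ 18.4933


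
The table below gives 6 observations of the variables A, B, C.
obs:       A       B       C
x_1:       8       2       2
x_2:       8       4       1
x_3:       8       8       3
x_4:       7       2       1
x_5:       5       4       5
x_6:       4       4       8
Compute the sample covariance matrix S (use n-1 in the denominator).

Step 1 — column means:
  mean(A) = (8 + 8 + 8 + 7 + 5 + 4) / 6 = 40/6 = 6.6667
  mean(B) = (2 + 4 + 8 + 2 + 4 + 4) / 6 = 24/6 = 4
  mean(C) = (2 + 1 + 3 + 1 + 5 + 8) / 6 = 20/6 = 3.3333

Step 2 — sample covariance S[i,j] = (1/(n-1)) · Σ_k (x_{k,i} - mean_i) · (x_{k,j} - mean_j), with n-1 = 5.
  S[A,A] = ((1.3333)·(1.3333) + (1.3333)·(1.3333) + (1.3333)·(1.3333) + (0.3333)·(0.3333) + (-1.6667)·(-1.6667) + (-2.6667)·(-2.6667)) / 5 = 15.3333/5 = 3.0667
  S[A,B] = ((1.3333)·(-2) + (1.3333)·(0) + (1.3333)·(4) + (0.3333)·(-2) + (-1.6667)·(0) + (-2.6667)·(0)) / 5 = 2/5 = 0.4
  S[A,C] = ((1.3333)·(-1.3333) + (1.3333)·(-2.3333) + (1.3333)·(-0.3333) + (0.3333)·(-2.3333) + (-1.6667)·(1.6667) + (-2.6667)·(4.6667)) / 5 = -21.3333/5 = -4.2667
  S[B,B] = ((-2)·(-2) + (0)·(0) + (4)·(4) + (-2)·(-2) + (0)·(0) + (0)·(0)) / 5 = 24/5 = 4.8
  S[B,C] = ((-2)·(-1.3333) + (0)·(-2.3333) + (4)·(-0.3333) + (-2)·(-2.3333) + (0)·(1.6667) + (0)·(4.6667)) / 5 = 6/5 = 1.2
  S[C,C] = ((-1.3333)·(-1.3333) + (-2.3333)·(-2.3333) + (-0.3333)·(-0.3333) + (-2.3333)·(-2.3333) + (1.6667)·(1.6667) + (4.6667)·(4.6667)) / 5 = 37.3333/5 = 7.4667

S is symmetric (S[j,i] = S[i,j]). Assembling:

S = [[3.0667, 0.4, -4.2667],
 [0.4, 4.8, 1.2],
 [-4.2667, 1.2, 7.4667]]


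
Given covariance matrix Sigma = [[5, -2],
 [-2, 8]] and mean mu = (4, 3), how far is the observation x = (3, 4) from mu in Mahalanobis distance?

Step 1 — centre the observation: (x - mu) = (-1, 1).

Step 2 — invert Sigma. det(Sigma) = 5·8 - (-2)² = 36.
  Sigma^{-1} = (1/det) · [[d, -b], [-b, a]] = [[0.2222, 0.0556],
 [0.0556, 0.1389]].

Step 3 — form the quadratic (x - mu)^T · Sigma^{-1} · (x - mu):
  Sigma^{-1} · (x - mu) = (-0.1667, 0.0833).
  (x - mu)^T · [Sigma^{-1} · (x - mu)] = (-1)·(-0.1667) + (1)·(0.0833) = 0.25.

Step 4 — take square root: d = √(0.25) ≈ 0.5.

d(x, mu) = √(0.25) ≈ 0.5


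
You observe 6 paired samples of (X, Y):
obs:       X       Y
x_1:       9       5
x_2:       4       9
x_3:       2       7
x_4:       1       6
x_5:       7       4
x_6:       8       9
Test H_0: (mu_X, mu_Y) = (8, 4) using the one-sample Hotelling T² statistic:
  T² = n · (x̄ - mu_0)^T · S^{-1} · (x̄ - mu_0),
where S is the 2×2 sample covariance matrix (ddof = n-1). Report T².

Step 1 — sample mean vector:
  mean(X) = (9 + 4 + 2 + 1 + 7 + 8) / 6 = 31/6 = 5.1667
  mean(Y) = (5 + 9 + 7 + 6 + 4 + 9) / 6 = 40/6 = 6.6667
  x̄ = (5.1667, 6.6667),  deviation x̄ - mu_0 = (5.1667, 6.6667) - (8, 4) = (-2.8333, 2.6667).

Step 2 — sample covariance matrix, S[i,j] = (1/(n-1)) · Σ_k (x_{k,i} - mean_i) · (x_{k,j} - mean_j), divisor n-1 = 5:
  S[X,X] = ((3.8333)·(3.8333) + (-1.1667)·(-1.1667) + (-3.1667)·(-3.1667) + (-4.1667)·(-4.1667) + (1.8333)·(1.8333) + (2.8333)·(2.8333)) / 5 = 54.8333/5 = 10.9667
  S[X,Y] = ((3.8333)·(-1.6667) + (-1.1667)·(2.3333) + (-3.1667)·(0.3333) + (-4.1667)·(-0.6667) + (1.8333)·(-2.6667) + (2.8333)·(2.3333)) / 5 = -5.6667/5 = -1.1333
  S[Y,Y] = ((-1.6667)·(-1.6667) + (2.3333)·(2.3333) + (0.3333)·(0.3333) + (-0.6667)·(-0.6667) + (-2.6667)·(-2.6667) + (2.3333)·(2.3333)) / 5 = 21.3333/5 = 4.2667
  S = [[10.9667, -1.1333],
 [-1.1333, 4.2667]].

Step 3 — invert S. det(S) = 10.9667·4.2667 - (-1.1333)² = 45.5067.
  S^{-1} = (1/det) · [[d, -b], [-b, a]] = [[0.0938, 0.0249],
 [0.0249, 0.241]].

Step 4 — quadratic form (x̄ - mu_0)^T · S^{-1} · (x̄ - mu_0):
  S^{-1} · (x̄ - mu_0) = (-0.1992, 0.5721),
  (x̄ - mu_0)^T · [...] = (-2.8333)·(-0.1992) + (2.6667)·(0.5721) = 2.09.

Step 5 — scale by n: T² = 6 · 2.09 = 12.5403.

T² ≈ 12.5403


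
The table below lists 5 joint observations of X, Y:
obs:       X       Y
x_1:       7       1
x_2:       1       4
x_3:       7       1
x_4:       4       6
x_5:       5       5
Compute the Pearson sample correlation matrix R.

Step 1 — column means:
  mean(X) = (7 + 1 + 7 + 4 + 5) / 5 = 24/5 = 4.8
  mean(Y) = (1 + 4 + 1 + 6 + 5) / 5 = 17/5 = 3.4

Step 2 — sample variances and covariances s[i,j] = (1/(n-1)) · Σ_k (x_{k,i} - mean_i) · (x_{k,j} - mean_j), with n-1 = 4:
  s[X,X] = ((2.2)·(2.2) + (-3.8)·(-3.8) + (2.2)·(2.2) + (-0.8)·(-0.8) + (0.2)·(0.2)) / 4 = 24.8/4 = 6.2
  s[X,Y] = ((2.2)·(-2.4) + (-3.8)·(0.6) + (2.2)·(-2.4) + (-0.8)·(2.6) + (0.2)·(1.6)) / 4 = -14.6/4 = -3.65
  s[Y,Y] = ((-2.4)·(-2.4) + (0.6)·(0.6) + (-2.4)·(-2.4) + (2.6)·(2.6) + (1.6)·(1.6)) / 4 = 21.2/4 = 5.3
  Sample standard deviations s_i = √(s[i,i]):
  s(X) = √(6.2) = 2.49
  s(Y) = √(5.3) = 2.3022

Step 3 — r_{ij} = s_{ij} / (s_i · s_j):
  r[X,X] = 1 (diagonal).
  r[X,Y] = -3.65 / (2.49 · 2.3022) = -3.65 / 5.7324 = -0.6367
  r[Y,Y] = 1 (diagonal).

R is symmetric with unit diagonal. Assembling:

R = [[1, -0.6367],
 [-0.6367, 1]]


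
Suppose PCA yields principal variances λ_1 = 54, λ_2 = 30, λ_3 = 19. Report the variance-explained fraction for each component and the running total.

Step 1 — total variance = trace(Sigma) = Σ λ_i = 54 + 30 + 19 = 103.

Step 2 — fraction explained by component i = λ_i / Σ λ:
  PC1: 54/103 = 0.5243
  PC2: 30/103 = 0.2913
  PC3: 19/103 = 0.1845

Step 3 — cumulative fraction after k components = (λ_1 + ... + λ_k) / Σ λ:
  k = 1: 54/103 = 0.5243
  k = 2: (54 + 30)/103 = 84/103 = 0.8155
  k = 3: (54 + 30 + 19)/103 = 103/103 = 1

Summary (fraction, with percent):

explained: PC1 0.5243 (52.43%), PC2 0.2913 (29.13%), PC3 0.1845 (18.45%);  cumulative: 0.5243, 0.8155, 1


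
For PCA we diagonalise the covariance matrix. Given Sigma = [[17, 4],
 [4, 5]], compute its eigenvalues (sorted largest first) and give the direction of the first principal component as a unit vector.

Step 1 — characteristic polynomial of 2×2 Sigma:
  det(Sigma - λI) = λ² - trace · λ + det = 0.
  trace = 17 + 5 = 22, det = 17·5 - (4)² = 69.
Step 2 — discriminant:
  Δ = trace² - 4·det = 484 - 276 = 208.
Step 3 — eigenvalues:
  λ = (trace ± √Δ)/2 = (22 ± 14.4222)/2,
  λ_1 = 18.2111,  λ_2 = 3.7889.

Step 4 — unit eigenvector for λ_1: solve (Sigma - λ_1 I)v = 0. First row:
  (17 - 18.2111)·v_x + (4)·v_y = 0, i.e. (-1.2111)·v_x + (4)·v_y = 0,
  so v ∝ (b, λ_1 - a) = (4, 1.2111) = u.
  ||u|| = √((4)² + (1.2111)²) = √(17.4668) ≈ 4.1793,
  v_1 = u/||u|| ≈ (0.9571, 0.2898) (||v_1|| = 1).

λ_1 = 18.2111,  λ_2 = 3.7889;  v_1 ≈ (0.9571, 0.2898)


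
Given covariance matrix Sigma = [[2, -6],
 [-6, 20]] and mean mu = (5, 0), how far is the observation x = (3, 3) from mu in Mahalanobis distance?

Step 1 — centre the observation: (x - mu) = (-2, 3).

Step 2 — invert Sigma. det(Sigma) = 2·20 - (-6)² = 4.
  Sigma^{-1} = (1/det) · [[d, -b], [-b, a]] = [[5, 1.5],
 [1.5, 0.5]].

Step 3 — form the quadratic (x - mu)^T · Sigma^{-1} · (x - mu):
  Sigma^{-1} · (x - mu) = (-5.5, -1.5).
  (x - mu)^T · [Sigma^{-1} · (x - mu)] = (-2)·(-5.5) + (3)·(-1.5) = 6.5.

Step 4 — take square root: d = √(6.5) ≈ 2.5495.

d(x, mu) = √(6.5) ≈ 2.5495


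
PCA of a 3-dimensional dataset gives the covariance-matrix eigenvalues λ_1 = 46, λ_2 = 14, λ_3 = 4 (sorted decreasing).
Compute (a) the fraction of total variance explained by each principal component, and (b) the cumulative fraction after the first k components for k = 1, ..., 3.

Step 1 — total variance = trace(Sigma) = Σ λ_i = 46 + 14 + 4 = 64.

Step 2 — fraction explained by component i = λ_i / Σ λ:
  PC1: 46/64 = 0.7188
  PC2: 14/64 = 0.2188
  PC3: 4/64 = 0.0625

Step 3 — cumulative fraction after k components = (λ_1 + ... + λ_k) / Σ λ:
  k = 1: 46/64 = 0.7188
  k = 2: (46 + 14)/64 = 60/64 = 0.9375
  k = 3: (46 + 14 + 4)/64 = 64/64 = 1

Summary (fraction, with percent):

explained: PC1 0.7188 (71.88%), PC2 0.2188 (21.88%), PC3 0.0625 (6.25%);  cumulative: 0.7188, 0.9375, 1


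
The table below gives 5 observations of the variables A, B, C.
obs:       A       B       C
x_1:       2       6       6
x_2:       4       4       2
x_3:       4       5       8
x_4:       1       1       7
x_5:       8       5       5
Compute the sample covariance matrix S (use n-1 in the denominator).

Step 1 — column means:
  mean(A) = (2 + 4 + 4 + 1 + 8) / 5 = 19/5 = 3.8
  mean(B) = (6 + 4 + 5 + 1 + 5) / 5 = 21/5 = 4.2
  mean(C) = (6 + 2 + 8 + 7 + 5) / 5 = 28/5 = 5.6

Step 2 — sample covariance S[i,j] = (1/(n-1)) · Σ_k (x_{k,i} - mean_i) · (x_{k,j} - mean_j), with n-1 = 4.
  S[A,A] = ((-1.8)·(-1.8) + (0.2)·(0.2) + (0.2)·(0.2) + (-2.8)·(-2.8) + (4.2)·(4.2)) / 4 = 28.8/4 = 7.2
  S[A,B] = ((-1.8)·(1.8) + (0.2)·(-0.2) + (0.2)·(0.8) + (-2.8)·(-3.2) + (4.2)·(0.8)) / 4 = 9.2/4 = 2.3
  S[A,C] = ((-1.8)·(0.4) + (0.2)·(-3.6) + (0.2)·(2.4) + (-2.8)·(1.4) + (4.2)·(-0.6)) / 4 = -7.4/4 = -1.85
  S[B,B] = ((1.8)·(1.8) + (-0.2)·(-0.2) + (0.8)·(0.8) + (-3.2)·(-3.2) + (0.8)·(0.8)) / 4 = 14.8/4 = 3.7
  S[B,C] = ((1.8)·(0.4) + (-0.2)·(-3.6) + (0.8)·(2.4) + (-3.2)·(1.4) + (0.8)·(-0.6)) / 4 = -1.6/4 = -0.4
  S[C,C] = ((0.4)·(0.4) + (-3.6)·(-3.6) + (2.4)·(2.4) + (1.4)·(1.4) + (-0.6)·(-0.6)) / 4 = 21.2/4 = 5.3

S is symmetric (S[j,i] = S[i,j]). Assembling:

S = [[7.2, 2.3, -1.85],
 [2.3, 3.7, -0.4],
 [-1.85, -0.4, 5.3]]


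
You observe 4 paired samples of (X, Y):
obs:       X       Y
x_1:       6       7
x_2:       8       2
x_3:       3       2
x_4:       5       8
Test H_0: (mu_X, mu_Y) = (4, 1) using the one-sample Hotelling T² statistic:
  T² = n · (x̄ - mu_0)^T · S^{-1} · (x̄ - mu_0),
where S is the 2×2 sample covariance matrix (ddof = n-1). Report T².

Step 1 — sample mean vector:
  mean(X) = (6 + 8 + 3 + 5) / 4 = 22/4 = 5.5
  mean(Y) = (7 + 2 + 2 + 8) / 4 = 19/4 = 4.75
  x̄ = (5.5, 4.75),  deviation x̄ - mu_0 = (5.5, 4.75) - (4, 1) = (1.5, 3.75).

Step 2 — sample covariance matrix, S[i,j] = (1/(n-1)) · Σ_k (x_{k,i} - mean_i) · (x_{k,j} - mean_j), divisor n-1 = 3:
  S[X,X] = ((0.5)·(0.5) + (2.5)·(2.5) + (-2.5)·(-2.5) + (-0.5)·(-0.5)) / 3 = 13/3 = 4.3333
  S[X,Y] = ((0.5)·(2.25) + (2.5)·(-2.75) + (-2.5)·(-2.75) + (-0.5)·(3.25)) / 3 = -0.5/3 = -0.1667
  S[Y,Y] = ((2.25)·(2.25) + (-2.75)·(-2.75) + (-2.75)·(-2.75) + (3.25)·(3.25)) / 3 = 30.75/3 = 10.25
  S = [[4.3333, -0.1667],
 [-0.1667, 10.25]].

Step 3 — invert S. det(S) = 4.3333·10.25 - (-0.1667)² = 44.3889.
  S^{-1} = (1/det) · [[d, -b], [-b, a]] = [[0.2309, 0.0038],
 [0.0038, 0.0976]].

Step 4 — quadratic form (x̄ - mu_0)^T · S^{-1} · (x̄ - mu_0):
  S^{-1} · (x̄ - mu_0) = (0.3605, 0.3717),
  (x̄ - mu_0)^T · [...] = (1.5)·(0.3605) + (3.75)·(0.3717) = 1.9346.

Step 5 — scale by n: T² = 4 · 1.9346 = 7.7384.

T² ≈ 7.7384


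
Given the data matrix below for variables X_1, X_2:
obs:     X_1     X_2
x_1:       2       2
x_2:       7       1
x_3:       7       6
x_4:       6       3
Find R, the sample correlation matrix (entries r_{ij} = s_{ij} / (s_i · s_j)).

Step 1 — column means:
  mean(X_1) = (2 + 7 + 7 + 6) / 4 = 22/4 = 5.5
  mean(X_2) = (2 + 1 + 6 + 3) / 4 = 12/4 = 3

Step 2 — sample variances and covariances s[i,j] = (1/(n-1)) · Σ_k (x_{k,i} - mean_i) · (x_{k,j} - mean_j), with n-1 = 3:
  s[X_1,X_1] = ((-3.5)·(-3.5) + (1.5)·(1.5) + (1.5)·(1.5) + (0.5)·(0.5)) / 3 = 17/3 = 5.6667
  s[X_1,X_2] = ((-3.5)·(-1) + (1.5)·(-2) + (1.5)·(3) + (0.5)·(0)) / 3 = 5/3 = 1.6667
  s[X_2,X_2] = ((-1)·(-1) + (-2)·(-2) + (3)·(3) + (0)·(0)) / 3 = 14/3 = 4.6667
  Sample standard deviations s_i = √(s[i,i]):
  s(X_1) = √(5.6667) = 2.3805
  s(X_2) = √(4.6667) = 2.1602

Step 3 — r_{ij} = s_{ij} / (s_i · s_j):
  r[X_1,X_1] = 1 (diagonal).
  r[X_1,X_2] = 1.6667 / (2.3805 · 2.1602) = 1.6667 / 5.1424 = 0.3241
  r[X_2,X_2] = 1 (diagonal).

R is symmetric with unit diagonal. Assembling:

R = [[1, 0.3241],
 [0.3241, 1]]


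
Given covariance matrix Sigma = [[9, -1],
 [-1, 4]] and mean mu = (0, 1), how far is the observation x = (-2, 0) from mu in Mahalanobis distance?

Step 1 — centre the observation: (x - mu) = (-2, -1).

Step 2 — invert Sigma. det(Sigma) = 9·4 - (-1)² = 35.
  Sigma^{-1} = (1/det) · [[d, -b], [-b, a]] = [[0.1143, 0.0286],
 [0.0286, 0.2571]].

Step 3 — form the quadratic (x - mu)^T · Sigma^{-1} · (x - mu):
  Sigma^{-1} · (x - mu) = (-0.2571, -0.3143).
  (x - mu)^T · [Sigma^{-1} · (x - mu)] = (-2)·(-0.2571) + (-1)·(-0.3143) = 0.8286.

Step 4 — take square root: d = √(0.8286) ≈ 0.9103.

d(x, mu) = √(0.8286) ≈ 0.9103


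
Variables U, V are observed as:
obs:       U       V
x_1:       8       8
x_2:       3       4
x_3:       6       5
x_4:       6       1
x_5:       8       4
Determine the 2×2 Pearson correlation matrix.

Step 1 — column means:
  mean(U) = (8 + 3 + 6 + 6 + 8) / 5 = 31/5 = 6.2
  mean(V) = (8 + 4 + 5 + 1 + 4) / 5 = 22/5 = 4.4

Step 2 — sample variances and covariances s[i,j] = (1/(n-1)) · Σ_k (x_{k,i} - mean_i) · (x_{k,j} - mean_j), with n-1 = 4:
  s[U,U] = ((1.8)·(1.8) + (-3.2)·(-3.2) + (-0.2)·(-0.2) + (-0.2)·(-0.2) + (1.8)·(1.8)) / 4 = 16.8/4 = 4.2
  s[U,V] = ((1.8)·(3.6) + (-3.2)·(-0.4) + (-0.2)·(0.6) + (-0.2)·(-3.4) + (1.8)·(-0.4)) / 4 = 7.6/4 = 1.9
  s[V,V] = ((3.6)·(3.6) + (-0.4)·(-0.4) + (0.6)·(0.6) + (-3.4)·(-3.4) + (-0.4)·(-0.4)) / 4 = 25.2/4 = 6.3
  Sample standard deviations s_i = √(s[i,i]):
  s(U) = √(4.2) = 2.0494
  s(V) = √(6.3) = 2.51

Step 3 — r_{ij} = s_{ij} / (s_i · s_j):
  r[U,U] = 1 (diagonal).
  r[U,V] = 1.9 / (2.0494 · 2.51) = 1.9 / 5.1439 = 0.3694
  r[V,V] = 1 (diagonal).

R is symmetric with unit diagonal. Assembling:

R = [[1, 0.3694],
 [0.3694, 1]]


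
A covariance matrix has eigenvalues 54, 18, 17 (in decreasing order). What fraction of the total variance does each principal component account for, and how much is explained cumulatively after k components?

Step 1 — total variance = trace(Sigma) = Σ λ_i = 54 + 18 + 17 = 89.

Step 2 — fraction explained by component i = λ_i / Σ λ:
  PC1: 54/89 = 0.6067
  PC2: 18/89 = 0.2022
  PC3: 17/89 = 0.191

Step 3 — cumulative fraction after k components = (λ_1 + ... + λ_k) / Σ λ:
  k = 1: 54/89 = 0.6067
  k = 2: (54 + 18)/89 = 72/89 = 0.809
  k = 3: (54 + 18 + 17)/89 = 89/89 = 1

Summary (fraction, with percent):

explained: PC1 0.6067 (60.67%), PC2 0.2022 (20.22%), PC3 0.191 (19.1%);  cumulative: 0.6067, 0.809, 1


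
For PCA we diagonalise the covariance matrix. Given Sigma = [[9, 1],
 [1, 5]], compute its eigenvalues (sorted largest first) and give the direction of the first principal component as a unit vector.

Step 1 — characteristic polynomial of 2×2 Sigma:
  det(Sigma - λI) = λ² - trace · λ + det = 0.
  trace = 9 + 5 = 14, det = 9·5 - (1)² = 44.
Step 2 — discriminant:
  Δ = trace² - 4·det = 196 - 176 = 20.
Step 3 — eigenvalues:
  λ = (trace ± √Δ)/2 = (14 ± 4.4721)/2,
  λ_1 = 9.2361,  λ_2 = 4.7639.

Step 4 — unit eigenvector for λ_1: solve (Sigma - λ_1 I)v = 0. First row:
  (9 - 9.2361)·v_x + (1)·v_y = 0, i.e. (-0.2361)·v_x + (1)·v_y = 0,
  so v ∝ (b, λ_1 - a) = (1, 0.2361) = u.
  ||u|| = √((1)² + (0.2361)²) = √(1.0557) ≈ 1.0275,
  v_1 = u/||u|| ≈ (0.9732, 0.2298) (||v_1|| = 1).

λ_1 = 9.2361,  λ_2 = 4.7639;  v_1 ≈ (0.9732, 0.2298)


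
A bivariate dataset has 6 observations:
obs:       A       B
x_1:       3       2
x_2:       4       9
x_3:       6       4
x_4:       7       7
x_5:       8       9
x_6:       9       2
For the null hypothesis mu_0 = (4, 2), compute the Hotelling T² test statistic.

Step 1 — sample mean vector:
  mean(A) = (3 + 4 + 6 + 7 + 8 + 9) / 6 = 37/6 = 6.1667
  mean(B) = (2 + 9 + 4 + 7 + 9 + 2) / 6 = 33/6 = 5.5
  x̄ = (6.1667, 5.5),  deviation x̄ - mu_0 = (6.1667, 5.5) - (4, 2) = (2.1667, 3.5).

Step 2 — sample covariance matrix, S[i,j] = (1/(n-1)) · Σ_k (x_{k,i} - mean_i) · (x_{k,j} - mean_j), divisor n-1 = 5:
  S[A,A] = ((-3.1667)·(-3.1667) + (-2.1667)·(-2.1667) + (-0.1667)·(-0.1667) + (0.8333)·(0.8333) + (1.8333)·(1.8333) + (2.8333)·(2.8333)) / 5 = 26.8333/5 = 5.3667
  S[A,B] = ((-3.1667)·(-3.5) + (-2.1667)·(3.5) + (-0.1667)·(-1.5) + (0.8333)·(1.5) + (1.8333)·(3.5) + (2.8333)·(-3.5)) / 5 = 1.5/5 = 0.3
  S[B,B] = ((-3.5)·(-3.5) + (3.5)·(3.5) + (-1.5)·(-1.5) + (1.5)·(1.5) + (3.5)·(3.5) + (-3.5)·(-3.5)) / 5 = 53.5/5 = 10.7
  S = [[5.3667, 0.3],
 [0.3, 10.7]].

Step 3 — invert S. det(S) = 5.3667·10.7 - (0.3)² = 57.3333.
  S^{-1} = (1/det) · [[d, -b], [-b, a]] = [[0.1866, -0.0052],
 [-0.0052, 0.0936]].

Step 4 — quadratic form (x̄ - mu_0)^T · S^{-1} · (x̄ - mu_0):
  S^{-1} · (x̄ - mu_0) = (0.386, 0.3163),
  (x̄ - mu_0)^T · [...] = (2.1667)·(0.386) + (3.5)·(0.3163) = 1.9434.

Step 5 — scale by n: T² = 6 · 1.9434 = 11.6605.

T² ≈ 11.6605


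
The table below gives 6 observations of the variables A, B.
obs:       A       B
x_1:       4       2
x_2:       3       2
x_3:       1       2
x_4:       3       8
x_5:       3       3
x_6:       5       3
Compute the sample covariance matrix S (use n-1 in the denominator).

Step 1 — column means:
  mean(A) = (4 + 3 + 1 + 3 + 3 + 5) / 6 = 19/6 = 3.1667
  mean(B) = (2 + 2 + 2 + 8 + 3 + 3) / 6 = 20/6 = 3.3333

Step 2 — sample covariance S[i,j] = (1/(n-1)) · Σ_k (x_{k,i} - mean_i) · (x_{k,j} - mean_j), with n-1 = 5.
  S[A,A] = ((0.8333)·(0.8333) + (-0.1667)·(-0.1667) + (-2.1667)·(-2.1667) + (-0.1667)·(-0.1667) + (-0.1667)·(-0.1667) + (1.8333)·(1.8333)) / 5 = 8.8333/5 = 1.7667
  S[A,B] = ((0.8333)·(-1.3333) + (-0.1667)·(-1.3333) + (-2.1667)·(-1.3333) + (-0.1667)·(4.6667) + (-0.1667)·(-0.3333) + (1.8333)·(-0.3333)) / 5 = 0.6667/5 = 0.1333
  S[B,B] = ((-1.3333)·(-1.3333) + (-1.3333)·(-1.3333) + (-1.3333)·(-1.3333) + (4.6667)·(4.6667) + (-0.3333)·(-0.3333) + (-0.3333)·(-0.3333)) / 5 = 27.3333/5 = 5.4667

S is symmetric (S[j,i] = S[i,j]). Assembling:

S = [[1.7667, 0.1333],
 [0.1333, 5.4667]]


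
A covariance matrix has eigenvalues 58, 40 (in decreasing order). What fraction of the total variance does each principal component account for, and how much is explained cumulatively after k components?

Step 1 — total variance = trace(Sigma) = Σ λ_i = 58 + 40 = 98.

Step 2 — fraction explained by component i = λ_i / Σ λ:
  PC1: 58/98 = 0.5918
  PC2: 40/98 = 0.4082

Step 3 — cumulative fraction after k components = (λ_1 + ... + λ_k) / Σ λ:
  k = 1: 58/98 = 0.5918
  k = 2: (58 + 40)/98 = 98/98 = 1

Summary (fraction, with percent):

explained: PC1 0.5918 (59.18%), PC2 0.4082 (40.82%);  cumulative: 0.5918, 1


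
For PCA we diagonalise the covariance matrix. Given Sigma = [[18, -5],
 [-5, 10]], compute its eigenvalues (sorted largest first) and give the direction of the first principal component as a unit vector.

Step 1 — characteristic polynomial of 2×2 Sigma:
  det(Sigma - λI) = λ² - trace · λ + det = 0.
  trace = 18 + 10 = 28, det = 18·10 - (-5)² = 155.
Step 2 — discriminant:
  Δ = trace² - 4·det = 784 - 620 = 164.
Step 3 — eigenvalues:
  λ = (trace ± √Δ)/2 = (28 ± 12.8062)/2,
  λ_1 = 20.4031,  λ_2 = 7.5969.

Step 4 — unit eigenvector for λ_1: solve (Sigma - λ_1 I)v = 0. First row:
  (18 - 20.4031)·v_x + (-5)·v_y = 0, i.e. (-2.4031)·v_x + (-5)·v_y = 0,
  so v ∝ (b, λ_1 - a) = (-5, 2.4031); multiply by -1 so the first entry is positive: u = (5, -2.4031).
  ||u|| = √((5)² + (-2.4031)²) = √(30.775) ≈ 5.5475,
  v_1 = u/||u|| ≈ (0.9013, -0.4332) (||v_1|| = 1).

λ_1 = 20.4031,  λ_2 = 7.5969;  v_1 ≈ (0.9013, -0.4332)


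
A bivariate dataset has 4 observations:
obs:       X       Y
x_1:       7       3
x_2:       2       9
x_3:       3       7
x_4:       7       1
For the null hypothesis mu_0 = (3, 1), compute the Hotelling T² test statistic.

Step 1 — sample mean vector:
  mean(X) = (7 + 2 + 3 + 7) / 4 = 19/4 = 4.75
  mean(Y) = (3 + 9 + 7 + 1) / 4 = 20/4 = 5
  x̄ = (4.75, 5),  deviation x̄ - mu_0 = (4.75, 5) - (3, 1) = (1.75, 4).

Step 2 — sample covariance matrix, S[i,j] = (1/(n-1)) · Σ_k (x_{k,i} - mean_i) · (x_{k,j} - mean_j), divisor n-1 = 3:
  S[X,X] = ((2.25)·(2.25) + (-2.75)·(-2.75) + (-1.75)·(-1.75) + (2.25)·(2.25)) / 3 = 20.75/3 = 6.9167
  S[X,Y] = ((2.25)·(-2) + (-2.75)·(4) + (-1.75)·(2) + (2.25)·(-4)) / 3 = -28/3 = -9.3333
  S[Y,Y] = ((-2)·(-2) + (4)·(4) + (2)·(2) + (-4)·(-4)) / 3 = 40/3 = 13.3333
  S = [[6.9167, -9.3333],
 [-9.3333, 13.3333]].

Step 3 — invert S. det(S) = 6.9167·13.3333 - (-9.3333)² = 5.1111.
  S^{-1} = (1/det) · [[d, -b], [-b, a]] = [[2.6087, 1.8261],
 [1.8261, 1.3533]].

Step 4 — quadratic form (x̄ - mu_0)^T · S^{-1} · (x̄ - mu_0):
  S^{-1} · (x̄ - mu_0) = (11.8696, 8.6087),
  (x̄ - mu_0)^T · [...] = (1.75)·(11.8696) + (4)·(8.6087) = 55.2065.

Step 5 — scale by n: T² = 4 · 55.2065 = 220.8261.

T² ≈ 220.8261
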